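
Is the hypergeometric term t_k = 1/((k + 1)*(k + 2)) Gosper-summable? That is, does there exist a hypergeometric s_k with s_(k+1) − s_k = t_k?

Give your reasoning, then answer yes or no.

The ratio is (k + 1)/(k + 3).
Factor: A=k + 1; B=k + 3; C=1.
Need (k + 1)·f(k+1) − (k + 2)·f(k) = 1.
d = 1 from the (1,1,0) case.
Solving with deg f ≤ 1: f(k) = k.
Get s_k = R·t_k = k/(k + 1) with R(k) = B(k−1)f(k)/C(k) = k*(k + 2).
Δs = 1/(k**2 + 3*k + 2), as required.

Yes. s_k = k/(k + 1).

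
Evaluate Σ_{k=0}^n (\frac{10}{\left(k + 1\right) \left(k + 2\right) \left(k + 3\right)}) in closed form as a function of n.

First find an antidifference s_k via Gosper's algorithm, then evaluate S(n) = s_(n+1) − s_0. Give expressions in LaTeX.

S(n) = \frac{5 \left(n^{2} + 5 n + 4\right)}{2 \left(n^{2} + 5 n + 6\right)}

Ratio r(k) = (k + 1)/(k + 4).
Gosper form: A/B · C(k+1)/C(k) with A=k + 1, B=k + 4, C=1.
Set up (k + 1)·f(k+1) − (k + 3)·f(k) − (1) = 0.
d = 2 from the (1,1,0) case.
Match coefficients ⇒ f(k) = k*(k + 3)/4.
Certificate R = B(k−1)f/C = k*(k + 3)**2/4 gives s_k = 5*k*(k + 3)/(2*(k + 1)*(k + 2)).
s_(k+1) − s_k = 10/(k**3 + 6*k**2 + 11*k + 6) = t_k.
Telescope: S(n) = s_(n+1) − s_(0) = 5*(n**2 + 5*n + 4)/(2*(n**2 + 5*n + 6)) − (0) = 5*(n**2 + 5*n + 4)/(2*(n**2 + 5*n + 6)).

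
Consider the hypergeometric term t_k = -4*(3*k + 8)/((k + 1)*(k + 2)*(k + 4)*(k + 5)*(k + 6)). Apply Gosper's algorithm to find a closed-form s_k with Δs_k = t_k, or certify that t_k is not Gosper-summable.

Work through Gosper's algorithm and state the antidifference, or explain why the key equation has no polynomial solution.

The ratio is (k + 1)*(k + 4)*(3*k + 11)/((k + 3)*(k + 7)*(3*k + 8)).
So A=k + 1 and B=k + 7, with C=k**2 + 17*k/3 + 8.
Need (k + 1)·f(k+1) − (k + 6)·f(k) = k**2 + 17*k/3 + 8.
Bound: deg f ≤ 5.
A polynomial solution: f(k) = k*(k + 2)*(k + 3)*(k**2 + 10*k + 29)/60.
R(k) = B(k−1)·f(k)/C(k) = k*(k + 2)*(k + 6)*(k**2 + 10*k + 29)/(20*(3*k + 8)); s_k = R·t_k = k*(-k**2 - 10*k - 29)/(5*(k**3 + 10*k**2 + 29*k + 20)).
Verify: 4*(-3*k - 8)/(k**5 + 18*k**4 + 121*k**3 + 372*k**2 + 508*k + 240) matches t_k.

s_k = k*(-k**2 - 10*k - 29)/(5*(k**3 + 10*k**2 + 29*k + 20))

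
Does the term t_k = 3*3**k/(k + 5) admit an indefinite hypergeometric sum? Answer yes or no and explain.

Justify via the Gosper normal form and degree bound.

Compute t_(k+1)/t_k: get 3*(k + 5)/(k + 6).
Take A(k)=3*k + 15, B(k)=k + 6, C(k)=1.
Need (3*k + 15)·f(k+1) − (k + 5)·f(k) = 1.
deg f ≤ -1 (via 1,1,0).
Negative degree bound (-1): no f exists, t_k not Gosper-summable.

No; the degree bound rules out any f.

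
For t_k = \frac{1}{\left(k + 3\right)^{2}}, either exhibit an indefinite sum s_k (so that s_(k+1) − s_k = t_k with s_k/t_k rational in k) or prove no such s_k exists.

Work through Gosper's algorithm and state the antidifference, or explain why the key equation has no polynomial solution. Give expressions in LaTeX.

none — t_k is not Gosper-summable

t_(k+1)/t_k = (k + 3)**2/(k + 4)**2.
Normal form (A,B,C) = (k**2 + 6*k + 9, k**2 + 8*k + 16, 1).
Need (k**2 + 6*k + 9)·f(k+1) − (k**2 + 6*k + 9)·f(k) = 1.
deg f ≤ 0 (via 2,2,0).
Put f(k) = c0: A·f(k+1) − B(k−1)·f(k) − C = -1; need -1 = 0 — inconsistent ⇒ no f, not summable.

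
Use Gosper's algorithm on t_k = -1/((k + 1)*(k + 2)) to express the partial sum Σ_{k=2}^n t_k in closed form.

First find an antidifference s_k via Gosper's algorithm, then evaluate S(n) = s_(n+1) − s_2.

S(n) = (1 - n)/(3*(n + 2))

t_(k+1)/t_k = (k + 1)/(k + 3).
Factor: A=k + 1; B=k + 3; C=1.
Set up (k + 1)·f(k+1) − (k + 2)·f(k) − (1) = 0.
Bound: deg f ≤ 1.
Match coefficients ⇒ f(k) = k.
Certificate R = B(k−1)f/C = k*(k + 2) gives s_k = -k/(k + 1).
s_(k+1) − s_k = -1/(k**2 + 3*k + 2) = t_k.
Evaluate: s_(n+1) = (-n - 1)/(n + 2); subtract s_(2) = -2/3 ⇒ S(n) = (1 - n)/(3*(n + 2)).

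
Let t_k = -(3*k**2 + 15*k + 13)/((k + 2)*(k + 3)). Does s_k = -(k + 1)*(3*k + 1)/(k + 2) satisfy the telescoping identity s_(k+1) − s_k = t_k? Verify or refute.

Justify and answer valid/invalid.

s_(k+1) = -(k + 2)*(3*k + 4)/(k + 3)
s_(k+1) − s_k = (-3*k**2 - 15*k - 13)/(k**2 + 5*k + 6)
(s_(k+1) − s_k) − t_k = 0

Valid — Δs_k = t_k.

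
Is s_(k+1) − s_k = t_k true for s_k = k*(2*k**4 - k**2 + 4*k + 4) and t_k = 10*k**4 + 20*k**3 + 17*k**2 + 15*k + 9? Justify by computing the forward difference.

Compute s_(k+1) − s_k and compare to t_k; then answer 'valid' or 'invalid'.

s_(k+1) = (k + 1)*(4*k + 2*(k + 1)**4 - (k + 1)**2 + 8)
s_(k+1) − s_k = 10*k**4 + 20*k**3 + 17*k**2 + 15*k + 9
(s_(k+1) − s_k) − t_k = 0

Valid — Δs_k = t_k.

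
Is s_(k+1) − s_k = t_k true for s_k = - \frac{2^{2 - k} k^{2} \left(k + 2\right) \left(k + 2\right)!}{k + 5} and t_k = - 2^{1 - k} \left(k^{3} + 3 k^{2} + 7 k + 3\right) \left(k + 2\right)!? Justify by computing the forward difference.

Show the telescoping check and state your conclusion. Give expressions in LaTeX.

s_(k+1) = -2**(1 - k)*(k + 1)**2*(k + 3)*factorial(k + 3)/(k + 6)
s_(k+1) − s_k = -2**(1 - k)*(k**5 + 11*k**4 + 46*k**3 + 110*k**2 + 129*k + 45)*factorial(k + 2)/((k + 5)*(k + 6))
(s_(k+1) − s_k) − t_k = 6*(k**4 + 8*k**3 + 20*k**2 + 38*k + 15)*factorial(k + 2)/(2**k*(k + 5)*(k + 6))

Invalid: residual \frac{6 \cdot 2^{- k} \left(k^{4} + 8 k^{3} + 20 k^{2} + 38 k + 15\right) \left(k + 2\right)!}{\left(k + 5\right) \left(k + 6\right)} ≠ 0.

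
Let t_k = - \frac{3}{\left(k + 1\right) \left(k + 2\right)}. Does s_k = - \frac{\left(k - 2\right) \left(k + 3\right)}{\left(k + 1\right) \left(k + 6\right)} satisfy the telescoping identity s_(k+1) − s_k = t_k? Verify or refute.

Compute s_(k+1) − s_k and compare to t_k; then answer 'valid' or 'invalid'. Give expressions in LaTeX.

s_(k+1) = -(k - 1)*(k + 4)/((k + 2)*(k + 7))
s_(k+1) − s_k = 6*(-k**2 - 5*k - 10)/(k**4 + 16*k**3 + 83*k**2 + 152*k + 84)
(s_(k+1) − s_k) − t_k = 3*(-k**2 + 3*k + 22)/(k**4 + 16*k**3 + 83*k**2 + 152*k + 84)

Invalid: residual \frac{3 \left(- k^{2} + 3 k + 22\right)}{k^{4} + 16 k^{3} + 83 k^{2} + 152 k + 84} ≠ 0.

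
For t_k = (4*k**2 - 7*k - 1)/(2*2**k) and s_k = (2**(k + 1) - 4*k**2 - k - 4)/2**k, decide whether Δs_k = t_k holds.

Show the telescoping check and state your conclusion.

s_(k+1) = (4*2**k - k - 4*(k + 1)**2 - 5)/(2*2**k)
s_(k+1) − s_k = (4*k**2 - 7*k - 1)/(2*2**k)
(s_(k+1) − s_k) − t_k = 0

Valid: the claim telescopes to t_k.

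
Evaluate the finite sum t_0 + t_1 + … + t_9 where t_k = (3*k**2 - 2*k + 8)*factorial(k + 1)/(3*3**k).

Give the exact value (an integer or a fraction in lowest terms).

t_(k+1)/t_k = (k + 2)*(-2*k + 3*(k + 1)**2 + 6)/(3*(3*k**2 - 2*k + 8)).
Take A(k)=k/3 + 2/3, B(k)=1, C(k)=k**2 - 2*k/3 + 8/3.
Set up (k/3 + 2/3)·f(k+1) − (1)·f(k) − (k**2 - 2*k/3 + 8/3) = 0.
Bound: deg f ≤ 1.
Solve for f: f(k) = 3*k - 2 (degree 1 ≤ 1).
Get s_k = R·t_k = (3*k - 2)*factorial(k + 1)/3**k with R(k) = B(k−1)f(k)/C(k) = 3*(3*k - 2)/(3*k**2 - 2*k + 8).
Check: Δs_k = (3*k**2 - 2*k + 8)*factorial(k + 1)/(3*3**k). ✓
Telescoping: Σ = s_(10) − s_(0) = 13798400/729 − (-2) = 13799858/729.

Σ = 13799858/729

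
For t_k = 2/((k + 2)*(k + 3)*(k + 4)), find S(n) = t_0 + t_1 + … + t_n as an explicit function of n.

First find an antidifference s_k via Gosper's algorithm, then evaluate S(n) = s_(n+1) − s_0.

S(n) = (n**2 + 7*n + 6)/(6*(n**2 + 7*n + 12))

t_(k+1)/t_k = (k + 2)/(k + 5).
Take A(k)=k + 2, B(k)=k + 5, C(k)=1.
Set up (k + 2)·f(k+1) − (k + 4)·f(k) − (1) = 0.
From deg A=1, deg B=1, deg C=0: d=2.
Solving with deg f ≤ 2: f(k) = k*(k + 5)/12.
Get s_k = R·t_k = k*(k + 5)/(6*(k + 2)*(k + 3)) with R(k) = B(k−1)f(k)/C(k) = k*(k + 4)*(k + 5)/12.
s_(k+1) − s_k = 2/(k**3 + 9*k**2 + 26*k + 24) = t_k.
Evaluate: s_(n+1) = (n**2 + 7*n + 6)/(6*(n**2 + 7*n + 12)); subtract s_(0) = 0 ⇒ S(n) = (n**2 + 7*n + 6)/(6*(n**2 + 7*n + 12)).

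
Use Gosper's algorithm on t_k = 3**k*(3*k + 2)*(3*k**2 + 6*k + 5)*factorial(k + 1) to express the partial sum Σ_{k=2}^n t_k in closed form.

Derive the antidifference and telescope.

Ratio r(k) = 3*(9*k**4 + 69*k**3 + 204*k**2 + 274*k + 140)/(9*k**3 + 24*k**2 + 27*k + 10).
Take A(k)=3*k + 6, B(k)=1, C(k)=k**3 + 8*k**2/3 + 3*k + 10/9.
Set up (3*k + 6)·f(k+1) − (1)·f(k) − (k**3 + 8*k**2/3 + 3*k + 10/9) = 0.
d = 2 from the (1,0,3) case.
Coefficient equations give f(k) = (3*k**2 - 3*k + 2)/9.
So s_k = (B(k−1)f/C)·t_k = ((3*k**2 - 3*k + 2)/((3*k + 2)*(3*k**2 + 6*k + 5)))·t_k = 3**k*(3*k**2 - 3*k + 2)*factorial(k + 1).
Check: Δs_k = 3**k*(3*k + 2)*(3*k**2 + 6*k + 5)*factorial(k + 1). ✓
Telescope: S(n) = s_(n+1) − s_(2) = 3**(n + 1)*(3*n**2 + 3*n + 2)*factorial(n + 2) − (432) = 9*3**n*n**4*factorial(n) + 36*3**n*n**3*factorial(n) + 51*3**n*n**2*factorial(n) + 36*3**n*n*factorial(n) + 12*3**n*factorial(n) - 432.

S(n) = 9*3**n*n**4*factorial(n) + 36*3**n*n**3*factorial(n) + 51*3**n*n**2*factorial(n) + 36*3**n*n*factorial(n) + 12*3**n*factorial(n) - 432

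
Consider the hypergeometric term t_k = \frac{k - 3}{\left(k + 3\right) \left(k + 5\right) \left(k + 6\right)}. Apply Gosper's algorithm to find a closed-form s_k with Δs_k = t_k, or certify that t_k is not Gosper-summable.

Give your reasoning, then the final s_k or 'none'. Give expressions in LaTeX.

r(k) = (k - 2)*(k + 3)*(k + 5)/((k - 3)*(k + 4)*(k + 7)) after simplifying.
A = k + 3, B = k + 7, C = k**2 + k - 12.
Solve (k + 3)·f(k+1) − (k + 6)·f(k) = k**2 + k - 12.
deg f ≤ 3 (via 1,1,2).
Solving with deg f ≤ 3: f(k) = k*(k**2 - 48*k - 193)/60.
R(k) = B(k−1)·f(k)/C(k) = k*(k + 6)*(k**2 - 48*k - 193)/(60*(k - 3)*(k + 4)); s_k = R·t_k = k*(k**2 - 48*k - 193)/(60*(k**3 + 12*k**2 + 47*k + 60)).
Check: Δs_k = (k - 3)/(k**3 + 14*k**2 + 63*k + 90). ✓

s_k = \frac{k \left(k^{2} - 48 k - 193\right)}{60 \left(k^{3} + 12 k^{2} + 47 k + 60\right)}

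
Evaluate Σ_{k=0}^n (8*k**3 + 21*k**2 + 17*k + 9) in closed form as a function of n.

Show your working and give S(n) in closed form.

S(n) = 2*n**4 + 11*n**3 + 21*n**2 + 21*n + 9

t_(k+1)/t_k = (8*k**3 + 45*k**2 + 83*k + 55)/(8*k**3 + 21*k**2 + 17*k + 9).
So A=1 and B=1, with C=k**3 + 21*k**2/8 + 17*k/8 + 9/8.
Solve (1)·f(k+1) − (1)·f(k) = k**3 + 21*k**2/8 + 17*k/8 + 9/8.
From deg A=0, deg B=0, deg C=3: d=4.
Solving with deg f ≤ 4: f(k) = k*(k + 2)*(2*k**2 - k + 2)/8.
R(k) = B(k−1)·f(k)/C(k) = k*(k + 2)*(2*k**2 - k + 2)/(8*k**3 + 21*k**2 + 17*k + 9); s_k = R·t_k = k*(2*k**3 + 3*k**2 + 4).
s_(k+1) − s_k = 8*k**3 + 21*k**2 + 17*k + 9 = t_k.
Evaluate: s_(n+1) = 2*n**4 + 11*n**3 + 21*n**2 + 21*n + 9; subtract s_(0) = 0 ⇒ S(n) = 2*n**4 + 11*n**3 + 21*n**2 + 21*n + 9.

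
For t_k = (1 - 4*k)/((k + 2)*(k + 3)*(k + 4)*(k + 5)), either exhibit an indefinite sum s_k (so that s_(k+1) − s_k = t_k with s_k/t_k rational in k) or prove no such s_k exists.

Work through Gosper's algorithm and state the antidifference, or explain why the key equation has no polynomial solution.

s_k = k*(-k**2 - 9*k + 22)/(24*(k + 2)*(k + 3)*(k + 4))

Step 1: r(k) = (k + 2)*(4*k + 3)/((k + 6)*(4*k - 1)).
Normal form (A,B,C) = (k + 2, k + 6, k - 1/4).
Set up (k + 2)·f(k+1) − (k + 5)·f(k) − (k - 1/4) = 0.
deg f ≤ 3 (via 1,1,1).
Coefficient equations give f(k) = k*(k - 2)*(k + 11)/96.
Get s_k = R·t_k = k*(-k**2 - 9*k + 22)/(24*(k + 2)*(k + 3)*(k + 4)) with R(k) = B(k−1)f(k)/C(k) = k*(k - 2)*(k + 5)*(k + 11)/(24*(4*k - 1)).
Check: Δs_k = (1 - 4*k)/(k**4 + 14*k**3 + 71*k**2 + 154*k + 120). ✓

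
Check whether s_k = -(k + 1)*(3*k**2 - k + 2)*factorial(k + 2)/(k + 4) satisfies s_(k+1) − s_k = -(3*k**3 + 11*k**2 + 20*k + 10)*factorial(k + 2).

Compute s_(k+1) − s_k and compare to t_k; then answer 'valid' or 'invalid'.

s_(k+1) = -(k + 2)*(3*k**2 + 5*k + 4)*factorial(k + 3)/(k + 5)
s_(k+1) − s_k = -(3*k**5 + 29*k**4 + 110*k**3 + 227*k**2 + 217*k + 86)*factorial(k + 2)/((k + 4)*(k + 5))
(s_(k+1) − s_k) − t_k = 3*(3*k**4 + 23*k**3 + 61*k**2 + 91*k + 38)*factorial(k + 2)/((k + 4)*(k + 5))

Invalid: residual 3*(3*k**4 + 23*k**3 + 61*k**2 + 91*k + 38)*factorial(k + 2)/((k + 4)*(k + 5)) ≠ 0.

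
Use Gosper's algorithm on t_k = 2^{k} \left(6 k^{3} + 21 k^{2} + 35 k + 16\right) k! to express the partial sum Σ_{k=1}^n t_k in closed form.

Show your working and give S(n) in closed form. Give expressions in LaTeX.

S(n) = 6 \cdot 2^{n} n^{3} n! + 24 \cdot 2^{n} n^{2} n! + 38 \cdot 2^{n} n n! + 20 \cdot 2^{n} n! - 20

Compute t_(k+1)/t_k: get 2*(6*k**4 + 45*k**3 + 134*k**2 + 173*k + 78)/(6*k**3 + 21*k**2 + 35*k + 16).
So A=2*k + 2 and B=1, with C=k**3 + 7*k**2/2 + 35*k/6 + 8/3.
Set up (2*k + 2)·f(k+1) − (1)·f(k) − (k**3 + 7*k**2/2 + 35*k/6 + 8/3) = 0.
d = 2 from the (1,0,3) case.
Coefficient equations give f(k) = (3*k**2 + 3*k + 4)/6.
Get s_k = R·t_k = 2**k*(3*k**2 + 3*k + 4)*factorial(k) with R(k) = B(k−1)f(k)/C(k) = (3*k**2 + 3*k + 4)/(6*k**3 + 21*k**2 + 35*k + 16).
Verify: 2**k*(6*k**3 + 21*k**2 + 35*k + 16)*factorial(k) matches t_k.
Telescope: S(n) = s_(n+1) − s_(1) = 2**(n + 1)*(3*n**2 + 9*n + 10)*factorial(n + 1) − (20) = 6*2**n*n**3*factorial(n) + 24*2**n*n**2*factorial(n) + 38*2**n*n*factorial(n) + 20*2**n*factorial(n) - 20.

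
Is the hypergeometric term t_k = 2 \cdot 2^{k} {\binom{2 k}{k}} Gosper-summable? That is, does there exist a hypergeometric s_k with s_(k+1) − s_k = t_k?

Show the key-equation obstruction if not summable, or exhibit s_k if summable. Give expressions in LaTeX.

Ratio r(k) = 4*(2*k + 1)/(k + 1).
Take A(k)=8*k + 4, B(k)=k + 1, C(k)=1.
Need (8*k + 4)·f(k+1) − (k)·f(k) = 1.
deg f ≤ -1 (via 1,1,0).
d = -1 < 0 ⇒ no nonzero polynomial f; not summable.

No — t_k has no hypergeometric antidifference.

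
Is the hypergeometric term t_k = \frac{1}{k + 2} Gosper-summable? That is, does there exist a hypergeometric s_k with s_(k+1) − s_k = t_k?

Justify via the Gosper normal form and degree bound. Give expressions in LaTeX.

No; the coefficient equations for f are inconsistent.

The ratio is (k + 2)/(k + 3).
Normal form (A,B,C) = (k + 2, k + 3, 1).
Set up (k + 2)·f(k+1) − (k + 2)·f(k) − (1) = 0.
Bound: deg f ≤ 0.
Generic f = c0 gives residual -1; -1 = 0 cannot hold, so t_k is not Gosper-summable.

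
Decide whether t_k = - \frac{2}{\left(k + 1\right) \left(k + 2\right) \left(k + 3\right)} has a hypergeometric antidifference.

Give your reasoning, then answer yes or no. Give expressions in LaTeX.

Step 1: r(k) = (k + 1)/(k + 4).
So A=k + 1 and B=k + 4, with C=1.
Key eq: (k + 1)·f(k+1) = (k + 3)·f(k) + (1).
Degrees (1,1,0) ⇒ d ≤ 2.
Solve for f: f(k) = k*(k + 3)/4 (degree 2 ≤ 2).
Certificate R = B(k−1)f/C = k*(k + 3)**2/4 gives s_k = k*(-k - 3)/(2*(k + 1)*(k + 2)).
Check: Δs_k = -2/(k**3 + 6*k**2 + 11*k + 6). ✓

Yes. s_k = \frac{k \left(- k - 3\right)}{2 \left(k + 1\right) \left(k + 2\right)}.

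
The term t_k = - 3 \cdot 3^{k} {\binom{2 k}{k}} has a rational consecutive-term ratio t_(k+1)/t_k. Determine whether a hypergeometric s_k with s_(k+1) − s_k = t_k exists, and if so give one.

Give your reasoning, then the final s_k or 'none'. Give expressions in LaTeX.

t_(k+1)/t_k = 6*(2*k + 1)/(k + 1).
So A=12*k + 6 and B=k + 1, with C=1.
Set up (12*k + 6)·f(k+1) − (k)·f(k) − (1) = 0.
Degrees (1,1,0) ⇒ d ≤ -1.
Negative degree bound (-1): no f exists, t_k not Gosper-summable.

none — t_k is not Gosper-summable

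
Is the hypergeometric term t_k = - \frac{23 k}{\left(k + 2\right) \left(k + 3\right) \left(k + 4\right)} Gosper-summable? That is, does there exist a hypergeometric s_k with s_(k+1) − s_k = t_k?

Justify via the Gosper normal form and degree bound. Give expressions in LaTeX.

t_(k+1)/t_k = (k + 1)*(k + 2)/(k*(k + 5)).
Factor: A=k + 2; B=k + 5; C=k.
f must satisfy (k + 2)·f(k+1) − (k + 4)·f(k) = k.
From deg A=1, deg B=1, deg C=1: d=2.
A polynomial solution: f(k) = k*(k - 1)/6.
Get s_k = R·t_k = 23*k*(1 - k)/(6*(k + 2)*(k + 3)) with R(k) = B(k−1)f(k)/C(k) = (k - 1)*(k + 4)/6.
s_(k+1) − s_k = -23*k/(k**3 + 9*k**2 + 26*k + 24) = t_k.

Yes. s_k = \frac{23 k \left(1 - k\right)}{6 \left(k + 2\right) \left(k + 3\right)}.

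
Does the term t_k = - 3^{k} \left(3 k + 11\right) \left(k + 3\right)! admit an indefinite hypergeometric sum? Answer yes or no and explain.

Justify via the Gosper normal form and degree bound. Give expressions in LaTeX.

t_(k+1)/t_k = 3*(k + 4)*(3*k + 14)/(3*k + 11).
A = 3*k + 12, B = 1, C = k + 11/3.
Solve (3*k + 12)·f(k+1) − (1)·f(k) = k + 11/3.
Degrees (1,0,1) ⇒ d ≤ 0.
Solving with deg f ≤ 0: f(k) = 1/3.
R(k) = B(k−1)·f(k)/C(k) = 1/(3*k + 11); s_k = R·t_k = -3**k*factorial(k + 3).
Δs = -3**k*(3*k + 11)*factorial(k + 3), as required.

Yes. s_k = - 3^{k} \left(k + 3\right)!.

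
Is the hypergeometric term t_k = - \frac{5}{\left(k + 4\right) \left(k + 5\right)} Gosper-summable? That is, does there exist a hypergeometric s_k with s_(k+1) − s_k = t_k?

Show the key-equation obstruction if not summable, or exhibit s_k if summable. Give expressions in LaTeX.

Yes. s_k = - \frac{5 k}{4 k + 16}.

t_(k+1)/t_k = (k + 4)/(k + 6).
So A=k + 4 and B=k + 6, with C=1.
Solve (k + 4)·f(k+1) − (k + 5)·f(k) = 1.
Bound: deg f ≤ 1.
Match coefficients ⇒ f(k) = k/4.
Get s_k = R·t_k = -5*k/(4*k + 16) with R(k) = B(k−1)f(k)/C(k) = k*(k + 5)/4.
Check: Δs_k = -5/(k**2 + 9*k + 20). ✓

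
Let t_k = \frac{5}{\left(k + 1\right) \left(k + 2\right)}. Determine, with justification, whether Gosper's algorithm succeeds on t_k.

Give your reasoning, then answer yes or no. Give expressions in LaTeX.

Ratio r(k) = (k + 1)/(k + 3).
Take A(k)=k + 1, B(k)=k + 3, C(k)=1.
f must satisfy (k + 1)·f(k+1) − (k + 2)·f(k) = 1.
d = 1 from the (1,1,0) case.
Solve for f: f(k) = k (degree 1 ≤ 1).
Get s_k = R·t_k = 5*k/(k + 1) with R(k) = B(k−1)f(k)/C(k) = k*(k + 2).
s_(k+1) − s_k = 5/(k**2 + 3*k + 2) = t_k.

Yes. s_k = \frac{5 k}{k + 1}.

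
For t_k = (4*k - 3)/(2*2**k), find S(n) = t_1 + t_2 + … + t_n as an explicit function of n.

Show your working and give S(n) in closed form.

The ratio is (4*k + 1)/(2*(4*k - 3)).
Factor: A=1/2; B=1; C=k - 3/4.
Solve (1/2)·f(k+1) − (1)·f(k) = k - 3/4.
d = 1 from the (0,0,1) case.
Solving with deg f ≤ 1: f(k) = -(4*k + 1)/2.
Then R = B(k−1)f/C = -2*(4*k + 1)/(4*k - 3), so s_k = R(k)·t_k = (-4*k - 1)/2**k.
s_(k+1) − s_k = (4*k - 3)/(2*2**k) = t_k.
Evaluate: s_(n+1) = 2**(-n - 1)*(-4*n - 5); subtract s_(1) = -5/2 ⇒ S(n) = 2**(-n - 1)*(5*2**n - 4*n - 5).

S(n) = 2**(-n - 1)*(5*2**n - 4*n - 5)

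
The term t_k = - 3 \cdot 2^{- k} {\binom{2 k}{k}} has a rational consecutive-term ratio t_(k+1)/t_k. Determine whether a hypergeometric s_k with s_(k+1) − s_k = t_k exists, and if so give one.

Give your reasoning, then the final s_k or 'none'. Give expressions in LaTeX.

not Gosper-summable; s_k does not exist

Compute t_(k+1)/t_k: get (2*k + 1)/(k + 1).
Gosper form: A/B · C(k+1)/C(k) with A=2*k + 1, B=k + 1, C=1.
Need (2*k + 1)·f(k+1) − (k)·f(k) = 1.
Bound: deg f ≤ -1.
deg f ≤ -1 is impossible — no certificate.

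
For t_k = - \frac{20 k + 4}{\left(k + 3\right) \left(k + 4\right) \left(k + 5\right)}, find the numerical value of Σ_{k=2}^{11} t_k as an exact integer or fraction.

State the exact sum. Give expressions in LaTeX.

Σ = -19/15

r(k) = (k + 3)*(5*k + 6)/((k + 6)*(5*k + 1)) after simplifying.
So A=k + 3 and B=k + 6, with C=k + 1/5.
Solve (k + 3)·f(k+1) − (k + 5)·f(k) = k + 1/5.
Bound: deg f ≤ 2.
Solve for f: f(k) = k*(2*k - 1)/15 (degree 2 ≤ 2).
Get s_k = R·t_k = -4*k*(2*k - 1)/(3*(k + 3)*(k + 4)) with R(k) = B(k−1)f(k)/C(k) = k*(k + 5)*(2*k - 1)/(3*(5*k + 1)).
Verify: 4*(-5*k - 1)/(k**3 + 12*k**2 + 47*k + 60) matches t_k.
Σ_(k=2)^(11) t_k = s_(12) − s_(2) = -23/15 − (-4/15) = -19/15.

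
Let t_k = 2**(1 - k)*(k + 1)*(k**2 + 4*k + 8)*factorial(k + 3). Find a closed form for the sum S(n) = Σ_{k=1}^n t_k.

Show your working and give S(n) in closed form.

The ratio is (k + 2)*(k + 4)*(4*k + (k + 1)**2 + 12)/(2*(k + 1)*(k**2 + 4*k + 8)).
Normal form (A,B,C) = (k/2 + 2, 1, k**3 + 5*k**2 + 12*k + 8).
Key eq: (k/2 + 2)·f(k+1) = (1)·f(k) + (k**3 + 5*k**2 + 12*k + 8).
d = 2 from the (1,0,3) case.
A polynomial solution: f(k) = 2*k*(k + 1).
Then R = B(k−1)f/C = 2*k/(k**2 + 4*k + 8), so s_k = R(k)·t_k = 2**(2 - k)*k*(k + 1)*factorial(k + 3).
Δs = 2**(1 - k)*(k + 1)*(k**2 + 4*k + 8)*factorial(k + 3), as required.
Telescope: S(n) = s_(n+1) − s_(1) = 2**(1 - n)*(n + 1)*(n + 2)*factorial(n + 4) − (96) = -96 + 2*n**2*factorial(n + 4)/2**n + 6*n*factorial(n + 4)/2**n + 4*factorial(n + 4)/2**n.

S(n) = -96 + 2*n**2*factorial(n + 4)/2**n + 6*n*factorial(n + 4)/2**n + 4*factorial(n + 4)/2**n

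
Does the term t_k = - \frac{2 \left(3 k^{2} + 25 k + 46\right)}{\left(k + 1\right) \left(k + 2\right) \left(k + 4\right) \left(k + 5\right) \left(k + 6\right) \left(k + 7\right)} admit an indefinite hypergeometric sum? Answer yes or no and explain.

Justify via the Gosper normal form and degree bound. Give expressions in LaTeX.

Yes. s_k = \frac{k \left(- k^{2} - 11 k - 34\right)}{12 \left(k^{3} + 11 k^{2} + 34 k + 24\right)}.

Compute t_(k+1)/t_k: get (k + 1)*(k + 4)*(25*k + 3*(k + 1)**2 + 71)/((k + 3)*(k + 8)*(3*k**2 + 25*k + 46)).
Gosper form: A/B · C(k+1)/C(k) with A=k + 1, B=k + 8, C=k**3 + 34*k**2/3 + 121*k/3 + 46.
Set up (k + 1)·f(k+1) − (k + 7)·f(k) − (k**3 + 34*k**2/3 + 121*k/3 + 46) = 0.
d = 6 from the (1,1,3) case.
Solving with deg f ≤ 6: f(k) = k*(k + 2)*(k + 3)*(k + 5)*(k**2 + 11*k + 34)/72.
Get s_k = R·t_k = k*(-k**2 - 11*k - 34)/(12*(k**3 + 11*k**2 + 34*k + 24)) with R(k) = B(k−1)f(k)/C(k) = k*(k + 2)*(k + 5)*(k + 7)*(k**2 + 11*k + 34)/(24*(3*k**2 + 25*k + 46)).
s_(k+1) − s_k = 2*(-3*k**2 - 25*k - 46)/(k**6 + 25*k**5 + 247*k**4 + 1219*k**3 + 3112*k**2 + 3796*k + 1680) = t_k.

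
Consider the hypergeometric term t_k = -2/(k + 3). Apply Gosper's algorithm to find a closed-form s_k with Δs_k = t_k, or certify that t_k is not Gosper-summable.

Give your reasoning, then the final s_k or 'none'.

t_(k+1)/t_k = (k + 3)/(k + 4).
So A=k + 3 and B=k + 4, with C=1.
f must satisfy (k + 3)·f(k+1) − (k + 3)·f(k) = 1.
d = 0 from the (1,1,0) case.
f = c0 ⇒ A·f(k+1) − B(k−1)·f(k) − C = -1. The system {-1 = 0} is inconsistent; no antidifference.

none (Gosper's algorithm certifies no s_k)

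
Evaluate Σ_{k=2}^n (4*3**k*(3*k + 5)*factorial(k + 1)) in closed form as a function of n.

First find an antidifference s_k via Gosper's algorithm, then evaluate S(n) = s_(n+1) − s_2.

t_(k+1)/t_k = 3*(k + 2)*(3*k + 8)/(3*k + 5).
Factor: A=3*k + 6; B=1; C=k + 5/3.
Solve (3*k + 6)·f(k+1) − (1)·f(k) = k + 5/3.
Bound: deg f ≤ 0.
A polynomial solution: f(k) = 1/3.
R(k) = B(k−1)·f(k)/C(k) = 1/(3*k + 5); s_k = R·t_k = 4*3**k*factorial(k + 1).
Check: Δs_k = 4*3**k*(3*k + 5)*factorial(k + 1). ✓
s_(n+1) = 12*3**n*factorial(n + 2) and s_(2) = 216, so S(n) = 12*3**n*factorial(n + 2) - 216.

S(n) = 12*3**n*factorial(n + 2) - 216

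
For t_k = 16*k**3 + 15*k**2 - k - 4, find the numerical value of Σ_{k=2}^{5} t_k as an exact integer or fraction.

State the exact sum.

t_(k+1)/t_k = (16*k**3 + 63*k**2 + 77*k + 26)/(16*k**3 + 15*k**2 - k - 4).
A = 1, B = 1, C = k**3 + 15*k**2/16 - k/16 - 1/4.
Set up (1)·f(k+1) − (1)·f(k) − (k**3 + 15*k**2/16 - k/16 - 1/4) = 0.
Degrees (0,0,3) ⇒ d ≤ 4.
A polynomial solution: f(k) = k*(4*k**3 - 3*k**2 - 4*k - 1)/16.
R(k) = B(k−1)·f(k)/C(k) = k*(4*k**3 - 3*k**2 - 4*k - 1)/(16*k**3 + 15*k**2 - k - 4); s_k = R·t_k = k*(4*k**3 - 3*k**2 - 4*k - 1).
Check: Δs_k = 16*k**3 + 15*k**2 - k - 4. ✓
Σ_(k=2)^(5) t_k = s_(6) − s_(2) = 4386 − (22) = 4364.

Σ = 4364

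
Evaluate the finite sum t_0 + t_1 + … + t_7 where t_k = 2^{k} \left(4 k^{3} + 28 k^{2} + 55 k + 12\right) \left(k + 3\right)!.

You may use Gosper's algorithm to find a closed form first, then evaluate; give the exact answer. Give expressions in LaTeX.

Step 1: r(k) = 2*(4*k**4 + 56*k**3 + 283*k**2 + 591*k + 396)/(4*k**3 + 28*k**2 + 55*k + 12).
So A=2*k + 8 and B=1, with C=k**3 + 7*k**2 + 55*k/4 + 3.
Solve (2*k + 8)·f(k+1) − (1)·f(k) = k**3 + 7*k**2 + 55*k/4 + 3.
d = 2 from the (1,0,3) case.
Solving with deg f ≤ 2: f(k) = (2*k**2 + 3*k - 4)/4.
Then R = B(k−1)f/C = (2*k**2 + 3*k - 4)/(4*k**3 + 28*k**2 + 55*k + 12), so s_k = R(k)·t_k = 2**k*(2*k**2 + 3*k - 4)*factorial(k + 3).
Check: Δs_k = 2**k*(4*k**3 + 28*k**2 + 55*k + 12)*factorial(k + 3). ✓
Telescoping: Σ = s_(8) − s_(0) = 1512367718400 − (-24) = 1512367718424.

Σ = 1512367718424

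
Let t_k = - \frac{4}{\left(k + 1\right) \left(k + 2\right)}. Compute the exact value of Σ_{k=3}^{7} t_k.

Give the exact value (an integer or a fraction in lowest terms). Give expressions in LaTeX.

r(k) = (k + 1)/(k + 3) after simplifying.
Take A(k)=k + 1, B(k)=k + 3, C(k)=1.
Need (k + 1)·f(k+1) − (k + 2)·f(k) = 1.
Degrees (1,1,0) ⇒ d ≤ 1.
Solving with deg f ≤ 1: f(k) = k.
R(k) = B(k−1)·f(k)/C(k) = k*(k + 2); s_k = R·t_k = -4*k/(k + 1).
s_(k+1) − s_k = -4/(k**2 + 3*k + 2) = t_k.
Telescoping: Σ = s_(8) − s_(3) = -32/9 − (-3) = -5/9.

Σ = -5/9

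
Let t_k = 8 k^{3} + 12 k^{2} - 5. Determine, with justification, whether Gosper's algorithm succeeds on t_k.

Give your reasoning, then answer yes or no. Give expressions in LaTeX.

Yes. s_k = k \left(2 k^{3} - 4 k - 3\right).

The ratio is (8*(k + 1)**3 + 12*(k + 1)**2 - 5)/(8*k**3 + 12*k**2 - 5).
Factor: A=1; B=1; C=k**3 + 3*k**2/2 - 5/8.
Key eq: (1)·f(k+1) = (1)·f(k) + (k**3 + 3*k**2/2 - 5/8).
Degrees (0,0,3) ⇒ d ≤ 4.
Solve for f: f(k) = k*(2*k**3 - 4*k - 3)/8 (degree 4 ≤ 4).
Get s_k = R·t_k = k*(2*k**3 - 4*k - 3) with R(k) = B(k−1)f(k)/C(k) = k*(2*k**3 - 4*k - 3)/(8*k**3 + 12*k**2 - 5).
Δs = 8*k**3 + 12*k**2 - 5, as required.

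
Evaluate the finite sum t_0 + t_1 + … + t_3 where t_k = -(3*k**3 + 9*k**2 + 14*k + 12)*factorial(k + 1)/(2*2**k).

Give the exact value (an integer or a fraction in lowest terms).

Ratio r(k) = (3*k**4 + 24*k**3 + 77*k**2 + 120*k + 76)/(2*(3*k**3 + 9*k**2 + 14*k + 12)).
Gosper form: A/B · C(k+1)/C(k) with A=k/2 + 1, B=1, C=k**3 + 3*k**2 + 14*k/3 + 4.
Solve (k/2 + 1)·f(k+1) − (1)·f(k) = k**3 + 3*k**2 + 14*k/3 + 4.
Degrees (1,0,3) ⇒ d ≤ 2.
A polynomial solution: f(k) = 2*(3*k**2 + 3*k - 4)/3.
R(k) = B(k−1)·f(k)/C(k) = 2*(3*k**2 + 3*k - 4)/(3*k**3 + 9*k**2 + 14*k + 12); s_k = R·t_k = -(3*k**2 + 3*k - 4)*factorial(k + 1)/2**k.
Check: Δs_k = -(3*k**3 + 9*k**2 + 14*k + 12)*factorial(k + 1)/(2*2**k). ✓
Telescoping: Σ = s_(4) − s_(0) = -420 − (4) = -424.

Σ = -424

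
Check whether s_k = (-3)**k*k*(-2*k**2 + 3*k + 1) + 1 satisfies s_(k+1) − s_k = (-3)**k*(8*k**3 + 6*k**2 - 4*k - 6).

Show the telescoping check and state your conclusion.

s_(k+1) = (-3)**(k + 1)*(k + 1)*(3*k - 2*(k + 1)**2 + 4) + 1
s_(k+1) − s_k = (-3)**k*(8*k**3 + 6*k**2 - 4*k - 6)
(s_(k+1) − s_k) − t_k = 0

valid; difference matches t_k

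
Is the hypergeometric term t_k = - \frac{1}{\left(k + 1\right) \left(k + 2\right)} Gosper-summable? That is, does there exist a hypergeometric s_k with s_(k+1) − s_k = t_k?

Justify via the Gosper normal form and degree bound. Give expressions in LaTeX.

Yes. s_k = - \frac{k}{k + 1}.

Ratio r(k) = (k + 1)/(k + 3).
A = k + 1, B = k + 3, C = 1.
Key eq: (k + 1)·f(k+1) = (k + 2)·f(k) + (1).
From deg A=1, deg B=1, deg C=0: d=1.
A polynomial solution: f(k) = k.
So s_k = (B(k−1)f/C)·t_k = (k*(k + 2))·t_k = -k/(k + 1).
s_(k+1) − s_k = -1/(k**2 + 3*k + 2) = t_k.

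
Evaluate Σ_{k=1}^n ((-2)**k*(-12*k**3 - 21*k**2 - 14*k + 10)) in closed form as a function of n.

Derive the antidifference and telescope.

Compute t_(k+1)/t_k: get 2*(-12*k**3 - 57*k**2 - 92*k - 37)/(12*k**3 + 21*k**2 + 14*k - 10).
Normal form (A,B,C) = (-2, 1, k**3 + 7*k**2/4 + 7*k/6 - 5/6).
f must satisfy (-2)·f(k+1) − (1)·f(k) = k**3 + 7*k**2/4 + 7*k/6 - 5/6.
d = 3 from the (0,0,3) case.
Solving with deg f ≤ 3: f(k) = -(4*k**3 - k**2 - 2*k - 4)/12.
Then R = B(k−1)f/C = -(4*k**3 - k**2 - 2*k - 4)/(12*k**3 + 21*k**2 + 14*k - 10), so s_k = R(k)·t_k = (-2)**k*(4*k**3 - k**2 - 2*k - 4).
Verify: (-2)**k*(-12*k**3 - 21*k**2 - 14*k + 10) matches t_k.
s_(n+1) = (-2)**(n + 1)*(4*n**3 + 11*n**2 + 8*n - 3) and s_(1) = 6, so S(n) = -8*(-2)**n*n**3 - 22*(-2)**n*n**2 - 16*(-2)**n*n + 6*(-2)**n - 6.

S(n) = -8*(-2)**n*n**3 - 22*(-2)**n*n**2 - 16*(-2)**n*n + 6*(-2)**n - 6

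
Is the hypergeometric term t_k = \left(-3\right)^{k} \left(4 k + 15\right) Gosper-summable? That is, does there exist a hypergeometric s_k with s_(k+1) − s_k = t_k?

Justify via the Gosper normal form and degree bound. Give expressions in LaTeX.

Yes. s_k = \left(-3\right)^{k} \left(- k - 3\right).

The ratio is 3*(-4*k - 19)/(4*k + 15).
So A=-3 and B=1, with C=k + 15/4.
Need (-3)·f(k+1) − (1)·f(k) = k + 15/4.
d = 1 from the (0,0,1) case.
Match coefficients ⇒ f(k) = -(k + 3)/4.
So s_k = (B(k−1)f/C)·t_k = (-(k + 3)/(4*k + 15))·t_k = (-3)**k*(-k - 3).
Check: Δs_k = (-3)**k*(4*k + 15). ✓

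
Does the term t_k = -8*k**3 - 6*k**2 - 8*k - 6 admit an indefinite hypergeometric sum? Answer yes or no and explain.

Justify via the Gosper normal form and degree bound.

r(k) = (4*k**3 + 15*k**2 + 22*k + 14)/(4*k**3 + 3*k**2 + 4*k + 3) after simplifying.
Normal form (A,B,C) = (1, 1, k**3 + 3*k**2/4 + k + 3/4).
Solve (1)·f(k+1) − (1)·f(k) = k**3 + 3*k**2/4 + k + 3/4.
deg f ≤ 4 (via 0,0,3).
Coefficient equations give f(k) = k*(2*k**3 - 2*k**2 + 3*k + 3)/8.
So s_k = (B(k−1)f/C)·t_k = (k*(2*k**3 - 2*k**2 + 3*k + 3)/(2*(4*k + 3)*(k**2 + 1)))·t_k = k*(-2*k**3 + 2*k**2 - 3*k - 3).
Δs = -8*k**3 - 6*k**2 - 8*k - 6, as required.

Yes. s_k = k*(-2*k**3 + 2*k**2 - 3*k - 3).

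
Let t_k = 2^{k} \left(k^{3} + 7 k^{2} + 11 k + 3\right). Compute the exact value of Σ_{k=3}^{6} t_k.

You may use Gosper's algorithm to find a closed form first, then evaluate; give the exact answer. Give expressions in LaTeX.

t_(k+1)/t_k = 2*(k**3 + 10*k**2 + 28*k + 22)/(k**3 + 7*k**2 + 11*k + 3).
Take A(k)=2, B(k)=1, C(k)=k**3 + 7*k**2 + 11*k + 3.
Set up (2)·f(k+1) − (1)·f(k) − (k**3 + 7*k**2 + 11*k + 3) = 0.
From deg A=0, deg B=0, deg C=3: d=3.
Match coefficients ⇒ f(k) = (k - 1)*(k**2 + 2*k + 3).
Certificate R = B(k−1)f/C = (k - 1)*(k**2 + 2*k + 3)/(k**3 + 7*k**2 + 11*k + 3) gives s_k = 2**k*(k**3 + k**2 + k - 3).
s_(k+1) − s_k = 2**k*(k**3 + 7*k**2 + 11*k + 3) = t_k.
Telescoping: Σ = s_(7) − s_(3) = 50688 − (288) = 50400.

Σ = 50400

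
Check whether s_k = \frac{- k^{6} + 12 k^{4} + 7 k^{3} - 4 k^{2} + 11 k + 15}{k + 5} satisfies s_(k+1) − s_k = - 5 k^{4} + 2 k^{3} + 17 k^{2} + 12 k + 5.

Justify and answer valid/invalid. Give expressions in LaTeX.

s_(k+1) = (-k**6 - 6*k**5 - 3*k**4 + 35*k**3 + 74*k**2 + 66*k + 40)/(k + 6)
s_(k+1) − s_k = (-5*k**6 - 45*k**5 - 59*k**4 + 211*k**3 + 449*k**2 + 289*k + 110)/(k**2 + 11*k + 30)
(s_(k+1) − s_k) − t_k = 2*(4*k**5 + 26*k**4 - 24*k**3 - 99*k**2 - 63*k - 20)/(k**2 + 11*k + 30)

Invalid: residual \frac{2 \left(4 k^{5} + 26 k^{4} - 24 k^{3} - 99 k^{2} - 63 k - 20\right)}{k^{2} + 11 k + 30} ≠ 0.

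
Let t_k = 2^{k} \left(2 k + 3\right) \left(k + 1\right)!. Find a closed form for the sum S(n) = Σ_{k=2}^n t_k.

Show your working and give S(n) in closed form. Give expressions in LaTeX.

Ratio r(k) = 2*(k + 2)*(2*k + 5)/(2*k + 3).
Normal form (A,B,C) = (2*k + 4, 1, k + 3/2).
Key eq: (2*k + 4)·f(k+1) = (1)·f(k) + (k + 3/2).
deg f ≤ 0 (via 1,0,1).
Solving with deg f ≤ 0: f(k) = 1/2.
Get s_k = R·t_k = 2**k*factorial(k + 1) with R(k) = B(k−1)f(k)/C(k) = 1/(2*k + 3).
Δs = 2**k*(2*k + 3)*factorial(k + 1), as required.
Telescope: S(n) = s_(n+1) − s_(2) = 2**(n + 1)*factorial(n + 2) − (24) = 2*2**n*factorial(n + 2) - 24.

S(n) = 2 \cdot 2^{n} \left(n + 2\right)! - 24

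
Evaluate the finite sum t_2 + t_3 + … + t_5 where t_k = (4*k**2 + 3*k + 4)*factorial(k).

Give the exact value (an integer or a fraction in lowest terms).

Ratio r(k) = (k + 1)*(3*k + 4*(k + 1)**2 + 7)/(4*k**2 + 3*k + 4).
So A=k + 1 and B=1, with C=k**2 + 3*k/4 + 1.
Need (k + 1)·f(k+1) − (1)·f(k) = k**2 + 3*k/4 + 1.
Bound: deg f ≤ 1.
Match coefficients ⇒ f(k) = (4*k - 1)/4.
So s_k = (B(k−1)f/C)·t_k = ((4*k - 1)/(4*k**2 + 3*k + 4))·t_k = (4*k - 1)*factorial(k).
Δs = (4*k**2 + 3*k + 4)*factorial(k), as required.
Sum = s_(6) − s_(2); s_(6) = 16560, s_(2) = 14 ⇒ 16546.

Σ = 16546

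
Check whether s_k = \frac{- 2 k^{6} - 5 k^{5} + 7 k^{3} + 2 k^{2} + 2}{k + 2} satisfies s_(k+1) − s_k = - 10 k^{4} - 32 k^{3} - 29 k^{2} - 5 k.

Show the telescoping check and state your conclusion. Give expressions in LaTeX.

Invalid: residual \frac{8 k^{5} + 49 k^{4} + 96 k^{3} + 67 k^{2} + 8 k + 2}{k^{2} + 5 k + 6} ≠ 0.

s_(k+1) = (-2*(k + 1)**6 - 5*(k + 1)**5 + 7*(k + 1)**3 + 2*(k + 1)**2 + 2)/(k + 3)
s_(k+1) − s_k = 2*(-5*k**6 - 37*k**5 - 100*k**4 - 123*k**3 - 66*k**2 - 11*k + 1)/(k**2 + 5*k + 6)
(s_(k+1) − s_k) − t_k = (8*k**5 + 49*k**4 + 96*k**3 + 67*k**2 + 8*k + 2)/(k**2 + 5*k + 6)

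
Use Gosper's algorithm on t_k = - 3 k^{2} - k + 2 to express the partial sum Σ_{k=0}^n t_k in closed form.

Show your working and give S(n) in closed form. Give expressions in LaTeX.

Compute t_(k+1)/t_k: get (k + 3*(k + 1)**2 - 1)/(3*k**2 + k - 2).
Normal form (A,B,C) = (1, 1, k**2 + k/3 - 2/3).
Key eq: (1)·f(k+1) = (1)·f(k) + (k**2 + k/3 - 2/3).
d = 3 from the (0,0,2) case.
Match coefficients ⇒ f(k) = k*(k - 2)*(k + 1)/3.
Get s_k = R·t_k = k*(-k**2 + k + 2) with R(k) = B(k−1)f(k)/C(k) = k*(k - 2)/(3*k - 2).
Verify: -3*k**2 - k + 2 matches t_k.
Σ_(k=0)^n t_k = s_(n+1) − s_(0) = (-n**3 - 2*n**2 + n + 2) − (0), i.e. -n**3 - 2*n**2 + n + 2.

S(n) = - n^{3} - 2 n^{2} + n + 2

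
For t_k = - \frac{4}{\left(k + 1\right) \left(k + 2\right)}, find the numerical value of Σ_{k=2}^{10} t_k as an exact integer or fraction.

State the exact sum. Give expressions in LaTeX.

t_(k+1)/t_k = (k + 1)/(k + 3).
Take A(k)=k + 1, B(k)=k + 3, C(k)=1.
Need (k + 1)·f(k+1) − (k + 2)·f(k) = 1.
d = 1 from the (1,1,0) case.
Coefficient equations give f(k) = k.
So s_k = (B(k−1)f/C)·t_k = (k*(k + 2))·t_k = -4*k/(k + 1).
Δs = -4/(k**2 + 3*k + 2), as required.
Σ_(k=2)^(10) t_k = s_(11) − s_(2) = -11/3 − (-8/3) = -1.

Σ = -1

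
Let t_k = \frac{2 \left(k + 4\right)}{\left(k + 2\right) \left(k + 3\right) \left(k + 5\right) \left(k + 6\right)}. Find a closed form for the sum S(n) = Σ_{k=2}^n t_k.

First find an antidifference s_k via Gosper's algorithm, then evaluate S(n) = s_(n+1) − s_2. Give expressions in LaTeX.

r(k) = (k + 2)*(k + 5)**2/((k + 4)**2*(k + 7)) after simplifying.
Factor: A=k + 2; B=k + 7; C=k**2 + 8*k + 16.
Solve (k + 2)·f(k+1) − (k + 6)·f(k) = k**2 + 8*k + 16.
Degrees (1,1,2) ⇒ d ≤ 4.
Match coefficients ⇒ f(k) = k*(k + 3)*(k + 4)*(k + 7)/20.
Then R = B(k−1)f/C = k*(k + 3)*(k + 6)*(k + 7)/(20*(k + 4)), so s_k = R(k)·t_k = k*(k + 7)/(10*(k**2 + 7*k + 10)).
Δs = 2*(k + 4)/(k**4 + 16*k**3 + 91*k**2 + 216*k + 180), as required.
Σ_(k=2)^n t_k = s_(n+1) − s_(2) = ((n**2 + 9*n + 8)/(10*(n**2 + 9*n + 18))) − (9/140), i.e. (n**2 + 9*n - 10)/(28*(n**2 + 9*n + 18)).

S(n) = \frac{n^{2} + 9 n - 10}{28 \left(n^{2} + 9 n + 18\right)}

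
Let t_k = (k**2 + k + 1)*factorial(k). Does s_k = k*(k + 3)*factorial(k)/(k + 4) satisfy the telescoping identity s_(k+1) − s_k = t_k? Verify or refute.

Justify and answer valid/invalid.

Invalid: residual -(k**3 + 5*k**2 + 4*k + 4)*factorial(k)/((k + 4)*(k + 5)) ≠ 0.

s_(k+1) = (k + 1)*(k + 4)*factorial(k + 1)/(k + 5)
s_(k+1) − s_k = (k**4 + 9*k**3 + 25*k**2 + 25*k + 16)*factorial(k)/((k + 4)*(k + 5))
(s_(k+1) − s_k) − t_k = -(k**3 + 5*k**2 + 4*k + 4)*factorial(k)/((k + 4)*(k + 5))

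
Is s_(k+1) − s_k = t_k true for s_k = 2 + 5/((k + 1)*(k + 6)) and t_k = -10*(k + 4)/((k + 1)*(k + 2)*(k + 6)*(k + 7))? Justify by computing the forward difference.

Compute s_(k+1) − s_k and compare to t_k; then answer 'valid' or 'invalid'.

valid (s_(k+1) − s_k reduces to t_k)

s_(k+1) = 2 + 5/((k + 2)*(k + 7))
s_(k+1) − s_k = 10*(-k - 4)/(k**4 + 16*k**3 + 83*k**2 + 152*k + 84)
(s_(k+1) − s_k) − t_k = 0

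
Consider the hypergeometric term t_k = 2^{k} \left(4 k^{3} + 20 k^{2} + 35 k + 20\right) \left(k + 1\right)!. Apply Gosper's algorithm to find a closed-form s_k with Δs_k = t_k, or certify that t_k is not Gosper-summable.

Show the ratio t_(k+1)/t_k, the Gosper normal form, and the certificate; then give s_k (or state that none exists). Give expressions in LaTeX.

s_k = 2^{k} k \left(2 k + 3\right) \left(k + 1\right)!

Step 1: r(k) = 2*(4*k**4 + 40*k**3 + 151*k**2 + 253*k + 158)/(4*k**3 + 20*k**2 + 35*k + 20).
Factor: A=2*k + 4; B=1; C=k**3 + 5*k**2 + 35*k/4 + 5.
Key eq: (2*k + 4)·f(k+1) = (1)·f(k) + (k**3 + 5*k**2 + 35*k/4 + 5).
Bound: deg f ≤ 2.
Match coefficients ⇒ f(k) = k*(2*k + 3)/4.
Certificate R = B(k−1)f/C = k*(2*k + 3)/(4*k**3 + 20*k**2 + 35*k + 20) gives s_k = 2**k*k*(2*k + 3)*factorial(k + 1).
Check: Δs_k = 2**k*(4*k**3 + 20*k**2 + 35*k + 20)*factorial(k + 1). ✓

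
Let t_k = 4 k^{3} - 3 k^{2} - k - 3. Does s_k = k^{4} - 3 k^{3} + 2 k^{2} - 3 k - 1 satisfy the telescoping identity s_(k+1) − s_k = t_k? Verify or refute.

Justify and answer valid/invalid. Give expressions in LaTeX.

valid (s_(k+1) − s_k reduces to t_k)

s_(k+1) = k**4 + k**3 - k**2 - 4*k - 4
s_(k+1) − s_k = 4*k**3 - 3*k**2 - k - 3
(s_(k+1) − s_k) − t_k = 0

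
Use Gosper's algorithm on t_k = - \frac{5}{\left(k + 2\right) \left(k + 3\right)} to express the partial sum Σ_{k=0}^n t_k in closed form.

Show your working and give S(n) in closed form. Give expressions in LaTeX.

The ratio is (k + 2)/(k + 4).
Take A(k)=k + 2, B(k)=k + 4, C(k)=1.
Solve (k + 2)·f(k+1) − (k + 3)·f(k) = 1.
d = 1 from the (1,1,0) case.
A polynomial solution: f(k) = k/2.
Then R = B(k−1)f/C = k*(k + 3)/2, so s_k = R(k)·t_k = -5*k/(2*k + 4).
Verify: -5/(k**2 + 5*k + 6) matches t_k.
s_(n+1) = 5*(-n - 1)/(2*(n + 3)) and s_(0) = 0, so S(n) = 5*(-n - 1)/(2*(n + 3)).

S(n) = \frac{5 \left(- n - 1\right)}{2 \left(n + 3\right)}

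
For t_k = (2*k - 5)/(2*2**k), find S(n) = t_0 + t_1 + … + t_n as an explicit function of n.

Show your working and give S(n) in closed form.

Compute t_(k+1)/t_k: get (2*k - 3)/(2*(2*k - 5)).
Gosper form: A/B · C(k+1)/C(k) with A=1/2, B=1, C=k - 5/2.
Set up (1/2)·f(k+1) − (1)·f(k) − (k - 5/2) = 0.
From deg A=0, deg B=0, deg C=1: d=1.
Solve for f: f(k) = 3 - 2*k (degree 1 ≤ 1).
R(k) = B(k−1)·f(k)/C(k) = -2*(2*k - 3)/(2*k - 5); s_k = R·t_k = (3 - 2*k)/2**k.
Check: Δs_k = (2*k - 5)/(2*2**k). ✓
Σ_(k=0)^n t_k = s_(n+1) − s_(0) = (2**(-n - 1)*(1 - 2*n)) − (3), i.e. -3 - n/2**n + 1/(2*2**n).

S(n) = -3 - n/2**n + 1/(2*2**n)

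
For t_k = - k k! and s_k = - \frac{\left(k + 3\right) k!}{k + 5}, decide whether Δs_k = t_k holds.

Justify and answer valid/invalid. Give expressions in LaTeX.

Invalid: residual \frac{2 \left(k^{2} + 5 k - 1\right) k!}{\left(k + 5\right) \left(k + 6\right)} ≠ 0.

s_(k+1) = -(k + 4)*factorial(k + 1)/(k + 6)
s_(k+1) − s_k = -(k**3 + 9*k**2 + 20*k + 2)*factorial(k)/((k + 5)*(k + 6))
(s_(k+1) − s_k) − t_k = 2*(k**2 + 5*k - 1)*factorial(k)/((k + 5)*(k + 6))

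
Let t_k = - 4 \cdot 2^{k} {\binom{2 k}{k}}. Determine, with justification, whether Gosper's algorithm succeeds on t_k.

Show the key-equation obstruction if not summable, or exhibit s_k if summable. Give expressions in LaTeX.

t_(k+1)/t_k = 4*(2*k + 1)/(k + 1).
A = 8*k + 4, B = k + 1, C = 1.
Key eq: (8*k + 4)·f(k+1) = (k)·f(k) + (1).
deg f ≤ -1 (via 1,1,0).
Negative degree bound (-1): no f exists, t_k not Gosper-summable.

No — t_k has no hypergeometric antidifference.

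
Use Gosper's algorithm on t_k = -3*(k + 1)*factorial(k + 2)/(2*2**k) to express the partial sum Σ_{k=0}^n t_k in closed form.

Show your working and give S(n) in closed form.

r(k) = (k + 2)*(k + 3)/(2*(k + 1)) after simplifying.
Normal form (A,B,C) = (k/2 + 3/2, 1, k + 1).
Key eq: (k/2 + 3/2)·f(k+1) = (1)·f(k) + (k + 1).
deg f ≤ 0 (via 1,0,1).
Match coefficients ⇒ f(k) = 2.
R(k) = B(k−1)·f(k)/C(k) = 2/(k + 1); s_k = R·t_k = -3*factorial(k + 2)/2**k.
Check: Δs_k = -3*(k + 1)*factorial(k + 2)/(2*2**k). ✓
Telescope: S(n) = s_(n+1) − s_(0) = -3*2**(-n - 1)*factorial(n + 3) − (-6) = 6 - 3*factorial(n + 3)/(2*2**n).

S(n) = 6 - 3*factorial(n + 3)/(2*2**n)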